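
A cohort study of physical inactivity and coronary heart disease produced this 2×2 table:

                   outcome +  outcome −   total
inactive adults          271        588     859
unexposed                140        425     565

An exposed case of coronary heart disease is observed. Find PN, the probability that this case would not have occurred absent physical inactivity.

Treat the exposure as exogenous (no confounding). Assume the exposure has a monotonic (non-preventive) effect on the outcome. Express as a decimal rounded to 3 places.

p₁ = P(outcome | exposed) = 271/859 = 0.31548
p₀ = P(outcome | unexposed) = 140/565 = 0.24779
Under exogeneity and monotonicity, PN = (p₁ − p₀)/p₁.
PN = (0.31548 − 0.24779) / 0.31548 ≈ 0.2146

PN ≈ 0.215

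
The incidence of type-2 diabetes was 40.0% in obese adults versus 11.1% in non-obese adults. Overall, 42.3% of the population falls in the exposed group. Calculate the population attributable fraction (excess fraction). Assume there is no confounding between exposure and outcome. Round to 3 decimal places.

PAF ≈ 0.524

p₁ = 0.4, p₀ = 0.111.
Overall risk P(Y=1) = π·p₁ + (1−π)·p₀ = 0.423×0.4 + 0.577×0.111 = 0.23325.
Under exogeneity, PAF = [P(Y=1) − p₀] / P(Y=1).
PAF = (0.23325 − 0.111) / 0.23325 ≈ 0.5241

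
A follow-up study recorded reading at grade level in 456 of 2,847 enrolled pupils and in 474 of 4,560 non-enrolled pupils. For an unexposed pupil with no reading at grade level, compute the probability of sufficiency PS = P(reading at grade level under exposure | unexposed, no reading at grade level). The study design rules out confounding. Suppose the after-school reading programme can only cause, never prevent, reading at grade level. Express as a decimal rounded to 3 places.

p₁ = P(outcome | exposed) = 456/2847 = 0.16017
p₀ = P(outcome | unexposed) = 474/4560 = 0.10395
Under exogeneity and monotonicity, PS = (p₁ − p₀) / (1 − p₀).
PS = (0.16017 − 0.10395) / (1 − 0.10395) = 0.056221 / 0.89605 ≈ 0.0627

PS ≈ 0.063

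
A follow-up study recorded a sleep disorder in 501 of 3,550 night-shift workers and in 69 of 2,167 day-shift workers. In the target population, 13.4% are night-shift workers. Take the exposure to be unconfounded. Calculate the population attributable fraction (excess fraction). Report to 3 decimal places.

p₁ = P(outcome | exposed) = 501/3550 = 0.14113
p₀ = P(outcome | unexposed) = 69/2167 = 0.031841
Overall risk P(Y=1) = π·p₁ + (1−π)·p₀ = 0.134×0.14113 + 0.866×0.031841 = 0.046486.
Under exogeneity, PAF = [P(Y=1) − p₀] / P(Y=1).
PAF = (0.046486 − 0.031841) / 0.046486 ≈ 0.3150

PAF ≈ 0.315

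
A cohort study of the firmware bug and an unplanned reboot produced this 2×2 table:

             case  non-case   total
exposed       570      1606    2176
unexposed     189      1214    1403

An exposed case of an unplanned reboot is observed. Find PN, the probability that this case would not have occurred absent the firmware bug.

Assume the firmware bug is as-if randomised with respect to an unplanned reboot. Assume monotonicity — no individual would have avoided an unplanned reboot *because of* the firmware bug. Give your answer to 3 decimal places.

p₁ = P(outcome | exposed) = 570/2176 = 0.26195
p₀ = P(outcome | unexposed) = 189/1403 = 0.13471
Under exogeneity and monotonicity, PN = (p₁ − p₀)/p₁.
PN = (0.26195 − 0.13471) / 0.26195 ≈ 0.4857

PN ≈ 0.486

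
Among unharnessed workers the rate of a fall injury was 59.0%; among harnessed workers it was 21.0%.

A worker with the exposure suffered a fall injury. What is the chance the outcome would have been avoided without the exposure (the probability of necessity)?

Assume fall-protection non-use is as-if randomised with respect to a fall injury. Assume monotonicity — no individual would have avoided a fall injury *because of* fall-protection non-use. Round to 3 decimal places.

p₁ = 0.59, p₀ = 0.21.
Under exogeneity and monotonicity, PN = (p₁ − p₀) / p₁.
PN = (0.59 − 0.21) / 0.59 = 0.38 / 0.59 ≈ 0.6441

PN ≈ 0.644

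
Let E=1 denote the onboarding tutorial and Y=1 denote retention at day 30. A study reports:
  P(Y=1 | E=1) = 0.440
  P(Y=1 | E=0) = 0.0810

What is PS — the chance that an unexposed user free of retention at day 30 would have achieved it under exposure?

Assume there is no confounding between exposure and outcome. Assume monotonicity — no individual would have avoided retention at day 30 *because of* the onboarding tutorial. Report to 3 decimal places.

PS ≈ 0.391

Let p₁ = 0.44, p₀ = 0.081.
Under exogeneity and monotonicity, PS = (p₁ − p₀) / (1 − p₀).
PS = (0.44 − 0.081) / (1 − 0.081) = 0.359 / 0.919 ≈ 0.3906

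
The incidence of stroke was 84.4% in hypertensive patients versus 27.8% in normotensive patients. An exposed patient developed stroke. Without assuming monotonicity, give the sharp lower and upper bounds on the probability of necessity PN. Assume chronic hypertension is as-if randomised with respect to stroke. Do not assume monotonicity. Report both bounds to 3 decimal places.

p₁ = 0.844, p₀ = 0.278.
Under exogeneity alone the bounds on PN are max{0,(p₁−p₀)/p₁} ≤ PN ≤ min{1,(1−p₀)/p₁}.
  lower = (p₁ − p₀)/p₁ = 0.566 / 0.844 ≈ 0.6706
  upper = min{1, (1 − p₀)/p₁} = 0.722 / 0.844 ≈ 0.8555

0.671 ≤ PN ≤ 0.855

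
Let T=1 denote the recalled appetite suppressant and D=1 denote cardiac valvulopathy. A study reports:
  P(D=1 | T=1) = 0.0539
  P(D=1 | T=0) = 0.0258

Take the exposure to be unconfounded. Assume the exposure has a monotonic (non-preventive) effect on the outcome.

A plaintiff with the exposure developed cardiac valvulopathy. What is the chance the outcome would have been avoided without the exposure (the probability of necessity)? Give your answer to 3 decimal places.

PN ≈ 0.521

Let p₁ = 0.0539, p₀ = 0.0258.
Under exogeneity and monotonicity, PN = (p₁ − p₀) / p₁.
PN = (0.0539 − 0.0258) / 0.0539 = 0.0281 / 0.0539 ≈ 0.5213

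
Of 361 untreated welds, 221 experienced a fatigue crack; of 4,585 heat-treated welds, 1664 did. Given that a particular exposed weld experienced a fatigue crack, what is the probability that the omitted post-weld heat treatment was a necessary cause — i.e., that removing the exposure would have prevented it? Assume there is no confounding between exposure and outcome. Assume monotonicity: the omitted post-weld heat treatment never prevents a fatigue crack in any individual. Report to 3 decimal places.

PN ≈ 0.407

p₁ = P(outcome | exposed) = 221/361 = 0.61219
p₀ = P(outcome | unexposed) = 1664/4585 = 0.36292
Under exogeneity and monotonicity, PN = (p₁ − p₀) / p₁.
PN = (0.61219 − 0.36292) / 0.61219 = 0.24927 / 0.61219 ≈ 0.4072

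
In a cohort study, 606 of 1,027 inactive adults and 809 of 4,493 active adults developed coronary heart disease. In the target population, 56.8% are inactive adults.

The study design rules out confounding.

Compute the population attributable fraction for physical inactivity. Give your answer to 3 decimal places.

p₁ = P(outcome | exposed) = 606/1027 = 0.59007
p₀ = P(outcome | unexposed) = 809/4493 = 0.18006
Overall risk P(Y=1) = π·p₁ + (1−π)·p₀ = 0.568×0.59007 + 0.432×0.18006 = 0.41294.
Under exogeneity, PAF = [P(Y=1) − p₀] / P(Y=1).
PAF = (0.41294 − 0.18006) / 0.41294 ≈ 0.5640

PAF ≈ 0.564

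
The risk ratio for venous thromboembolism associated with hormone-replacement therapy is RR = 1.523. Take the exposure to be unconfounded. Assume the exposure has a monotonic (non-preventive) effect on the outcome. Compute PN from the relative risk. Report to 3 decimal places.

Under exogeneity and monotonicity, PN = (RR − 1) / RR = 1 − 1/RR.
PN = (1.523 − 1) / 1.523 = 0.523 / 1.523 ≈ 0.3434

PN ≈ 0.343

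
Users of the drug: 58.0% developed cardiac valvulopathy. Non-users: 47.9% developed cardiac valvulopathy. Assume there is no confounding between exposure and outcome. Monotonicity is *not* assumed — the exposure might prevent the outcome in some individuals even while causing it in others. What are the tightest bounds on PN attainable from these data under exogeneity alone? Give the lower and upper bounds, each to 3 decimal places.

0.174 ≤ PN ≤ 0.898

p₁ = 0.58, p₀ = 0.479.
Under exogeneity alone the bounds on PN are max{0,(p₁−p₀)/p₁} ≤ PN ≤ min{1,(1−p₀)/p₁}.
  lower = (p₁ − p₀)/p₁ = 0.101 / 0.58 ≈ 0.1741
  upper = min{1, (1 − p₀)/p₁} = 0.521 / 0.58 ≈ 0.8983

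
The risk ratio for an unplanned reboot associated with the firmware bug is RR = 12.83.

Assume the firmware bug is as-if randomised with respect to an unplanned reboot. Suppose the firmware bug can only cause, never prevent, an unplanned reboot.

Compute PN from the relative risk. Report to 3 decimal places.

PN ≈ 0.922

Under exogeneity and monotonicity, PN = (RR − 1) / RR = 1 − 1/RR.
PN = (12.83 − 1) / 12.83 = 11.83 / 12.83 ≈ 0.9221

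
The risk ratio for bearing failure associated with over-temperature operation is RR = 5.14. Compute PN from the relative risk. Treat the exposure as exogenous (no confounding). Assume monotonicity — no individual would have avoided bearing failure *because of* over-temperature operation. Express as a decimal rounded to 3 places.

PN ≈ 0.805

Under exogeneity and monotonicity, PN = (RR − 1) / RR = 1 − 1/RR.
PN = (5.14 − 1) / 5.14 = 4.14 / 5.14 ≈ 0.8054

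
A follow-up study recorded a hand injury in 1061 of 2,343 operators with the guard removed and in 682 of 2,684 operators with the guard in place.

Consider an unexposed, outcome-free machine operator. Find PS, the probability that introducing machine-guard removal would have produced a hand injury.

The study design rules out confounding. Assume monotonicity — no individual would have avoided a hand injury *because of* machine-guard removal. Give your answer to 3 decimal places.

PS ≈ 0.266

p₁ = P(outcome | exposed) = 1061/2343 = 0.45284
p₀ = P(outcome | unexposed) = 682/2684 = 0.2541
Under exogeneity and monotonicity, PS = (p₁ − p₀) / (1 − p₀).
PS = (0.45284 − 0.2541) / (1 − 0.2541) = 0.19874 / 0.7459 ≈ 0.2664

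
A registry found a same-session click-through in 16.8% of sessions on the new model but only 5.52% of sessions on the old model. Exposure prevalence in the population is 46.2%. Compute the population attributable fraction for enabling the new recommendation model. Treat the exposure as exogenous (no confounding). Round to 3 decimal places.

p₁ = 0.168, p₀ = 0.0552.
Overall risk P(Y=1) = π·p₁ + (1−π)·p₀ = 0.462×0.168 + 0.538×0.0552 = 0.10731.
Under exogeneity, PAF = [P(Y=1) − p₀] / P(Y=1).
PAF = (0.10731 − 0.0552) / 0.10731 ≈ 0.4856

PAF ≈ 0.486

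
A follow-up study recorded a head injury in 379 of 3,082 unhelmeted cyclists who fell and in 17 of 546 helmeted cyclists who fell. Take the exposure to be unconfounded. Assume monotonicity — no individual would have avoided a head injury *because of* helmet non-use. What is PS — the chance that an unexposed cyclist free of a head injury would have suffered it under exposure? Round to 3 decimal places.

PS ≈ 0.095

p₁ = P(outcome | exposed) = 379/3082 = 0.12297
p₀ = P(outcome | unexposed) = 17/546 = 0.031136
Under exogeneity and monotonicity, PS = (p₁ − p₀) / (1 − p₀).
PS = (0.12297 − 0.031136) / (1 − 0.031136) = 0.091837 / 0.96886 ≈ 0.0948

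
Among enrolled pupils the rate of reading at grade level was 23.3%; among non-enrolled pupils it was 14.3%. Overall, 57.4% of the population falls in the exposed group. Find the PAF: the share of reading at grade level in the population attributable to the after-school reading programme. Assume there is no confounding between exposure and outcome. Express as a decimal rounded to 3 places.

p₁ = 0.233, p₀ = 0.143.
Overall risk P(Y=1) = π·p₁ + (1−π)·p₀ = 0.574×0.233 + 0.426×0.143 = 0.19466.
Under exogeneity, PAF = [P(Y=1) − p₀] / P(Y=1).
PAF = (0.19466 − 0.143) / 0.19466 ≈ 0.2654

PAF ≈ 0.265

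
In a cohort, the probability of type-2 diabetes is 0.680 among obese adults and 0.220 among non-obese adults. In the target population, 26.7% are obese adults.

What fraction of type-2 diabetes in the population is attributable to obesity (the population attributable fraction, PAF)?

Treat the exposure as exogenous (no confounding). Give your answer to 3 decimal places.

Let p₁ = 0.68, p₀ = 0.22.
Overall risk P(Y=1) = π·p₁ + (1−π)·p₀ = 0.267×0.68 + 0.733×0.22 = 0.34282.
Under exogeneity, PAF = [P(Y=1) − p₀] / P(Y=1).
PAF = (0.34282 − 0.22) / 0.34282 ≈ 0.3583

PAF ≈ 0.358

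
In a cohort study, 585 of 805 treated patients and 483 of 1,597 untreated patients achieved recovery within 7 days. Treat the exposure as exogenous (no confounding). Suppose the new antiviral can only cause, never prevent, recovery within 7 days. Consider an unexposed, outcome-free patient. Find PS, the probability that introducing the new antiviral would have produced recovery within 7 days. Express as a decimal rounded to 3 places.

PS ≈ 0.608

p₁ = P(outcome | exposed) = 585/805 = 0.72671
p₀ = P(outcome | unexposed) = 483/1597 = 0.30244
Under exogeneity and monotonicity, PS = (p₁ − p₀) / (1 − p₀).
PS = (0.72671 − 0.30244) / (1 − 0.30244) = 0.42427 / 0.69756 ≈ 0.6082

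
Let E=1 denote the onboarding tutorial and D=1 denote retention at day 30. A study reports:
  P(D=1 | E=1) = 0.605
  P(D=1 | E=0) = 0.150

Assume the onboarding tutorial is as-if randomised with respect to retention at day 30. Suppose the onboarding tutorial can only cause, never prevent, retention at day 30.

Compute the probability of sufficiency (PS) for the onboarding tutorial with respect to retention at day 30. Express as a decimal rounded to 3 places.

PS ≈ 0.535

Let p₁ = 0.605, p₀ = 0.15.
Under exogeneity and monotonicity, PS = (p₁ − p₀) / (1 − p₀).
PS = (0.605 − 0.15) / (1 − 0.15) = 0.455 / 0.85 ≈ 0.5353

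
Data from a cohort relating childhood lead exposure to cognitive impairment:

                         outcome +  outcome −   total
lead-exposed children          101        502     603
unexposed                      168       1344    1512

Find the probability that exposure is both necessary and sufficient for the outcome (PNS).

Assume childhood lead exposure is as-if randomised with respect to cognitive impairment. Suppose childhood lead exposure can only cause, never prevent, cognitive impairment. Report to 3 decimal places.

PNS ≈ 0.056

p₁ = P(outcome | exposed) = 101/603 = 0.1675
p₀ = P(outcome | unexposed) = 168/1512 = 0.11111
Under exogeneity and monotonicity, PNS = p₁ − p₀.
PNS = 0.1675 − 0.11111 = 0.056385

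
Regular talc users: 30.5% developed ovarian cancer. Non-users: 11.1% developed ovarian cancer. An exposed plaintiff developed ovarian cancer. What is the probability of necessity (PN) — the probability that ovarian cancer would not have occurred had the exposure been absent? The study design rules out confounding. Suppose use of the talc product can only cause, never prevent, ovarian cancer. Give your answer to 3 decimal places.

p₁ = 0.305, p₀ = 0.111.
Under exogeneity and monotonicity, PN = (p₁ − p₀) / p₁.
PN = (0.305 − 0.111) / 0.305 = 0.194 / 0.305 ≈ 0.6361

PN ≈ 0.636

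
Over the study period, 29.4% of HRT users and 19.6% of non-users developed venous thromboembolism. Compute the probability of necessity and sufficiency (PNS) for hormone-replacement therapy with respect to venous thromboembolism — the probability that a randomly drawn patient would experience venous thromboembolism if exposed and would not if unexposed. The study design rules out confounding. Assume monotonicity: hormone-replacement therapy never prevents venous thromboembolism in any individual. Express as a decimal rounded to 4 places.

PNS ≈ 0.0980

p₁ = 0.294, p₀ = 0.196.
Under exogeneity and monotonicity, PNS = p₁ − p₀.
PNS = 0.294 − 0.196 = 0.098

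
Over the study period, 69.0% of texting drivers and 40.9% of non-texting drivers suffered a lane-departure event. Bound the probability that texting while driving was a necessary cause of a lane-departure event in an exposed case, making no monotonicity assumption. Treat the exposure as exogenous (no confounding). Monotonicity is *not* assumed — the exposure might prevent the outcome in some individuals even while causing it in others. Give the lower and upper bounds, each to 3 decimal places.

0.407 ≤ PN ≤ 0.857

p₁ = 0.69, p₀ = 0.409.
Under exogeneity alone the bounds on PN are max{0,(p₁−p₀)/p₁} ≤ PN ≤ min{1,(1−p₀)/p₁}.
  lower = (p₁ − p₀)/p₁ = 0.281 / 0.69 ≈ 0.4072
  upper = min{1, (1 − p₀)/p₁} = 0.591 / 0.69 ≈ 0.8565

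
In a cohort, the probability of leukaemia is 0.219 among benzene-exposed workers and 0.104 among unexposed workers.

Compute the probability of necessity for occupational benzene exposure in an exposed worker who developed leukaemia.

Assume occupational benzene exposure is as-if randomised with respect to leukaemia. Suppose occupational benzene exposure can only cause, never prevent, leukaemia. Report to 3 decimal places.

PN ≈ 0.525

Let p₁ = 0.219, p₀ = 0.104.
Under exogeneity and monotonicity, PN = (p₁ − p₀) / p₁.
PN = (0.219 − 0.104) / 0.219 = 0.115 / 0.219 ≈ 0.5251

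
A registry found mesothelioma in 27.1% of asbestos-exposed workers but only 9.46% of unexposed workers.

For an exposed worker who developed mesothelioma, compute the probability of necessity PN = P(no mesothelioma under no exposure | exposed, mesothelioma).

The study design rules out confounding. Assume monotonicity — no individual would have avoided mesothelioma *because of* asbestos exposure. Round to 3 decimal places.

PN ≈ 0.651

p₁ = 0.271, p₀ = 0.0946.
Under exogeneity and monotonicity, PN = (p₁ − p₀) / p₁.
PN = (0.271 − 0.0946) / 0.271 = 0.1764 / 0.271 ≈ 0.6509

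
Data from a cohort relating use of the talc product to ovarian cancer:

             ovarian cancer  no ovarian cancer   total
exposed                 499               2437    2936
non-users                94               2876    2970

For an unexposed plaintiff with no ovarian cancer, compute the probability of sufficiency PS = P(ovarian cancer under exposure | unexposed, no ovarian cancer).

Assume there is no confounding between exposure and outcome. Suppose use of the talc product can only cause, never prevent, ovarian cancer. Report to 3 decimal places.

PS ≈ 0.143

p₁ = P(outcome | exposed) = 499/2936 = 0.16996
p₀ = P(outcome | unexposed) = 94/2970 = 0.03165
Under exogeneity and monotonicity, PS = (p₁ − p₀) / (1 − p₀).
PS = (0.16996 − 0.03165) / (1 − 0.03165) = 0.13831 / 0.96835 ≈ 0.1428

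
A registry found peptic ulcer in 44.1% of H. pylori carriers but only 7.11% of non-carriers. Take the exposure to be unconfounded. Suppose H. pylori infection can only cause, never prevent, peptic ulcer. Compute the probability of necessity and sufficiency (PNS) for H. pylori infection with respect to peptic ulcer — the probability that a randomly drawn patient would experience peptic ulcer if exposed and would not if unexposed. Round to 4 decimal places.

PNS ≈ 0.3699

p₁ = 0.441, p₀ = 0.0711.
Under exogeneity and monotonicity, PNS = p₁ − p₀.
PNS = 0.441 − 0.0711 = 0.3699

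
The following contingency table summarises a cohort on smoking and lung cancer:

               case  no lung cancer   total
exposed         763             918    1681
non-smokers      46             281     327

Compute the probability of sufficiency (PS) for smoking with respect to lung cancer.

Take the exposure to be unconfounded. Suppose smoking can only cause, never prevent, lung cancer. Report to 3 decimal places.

PS ≈ 0.364

p₁ = P(outcome | exposed) = 763/1681 = 0.4539
p₀ = P(outcome | unexposed) = 46/327 = 0.14067
Under exogeneity and monotonicity, PS = (p₁ − p₀) / (1 − p₀).
PS = (0.4539 − 0.14067) / (1 − 0.14067) = 0.31322 / 0.85933 ≈ 0.3645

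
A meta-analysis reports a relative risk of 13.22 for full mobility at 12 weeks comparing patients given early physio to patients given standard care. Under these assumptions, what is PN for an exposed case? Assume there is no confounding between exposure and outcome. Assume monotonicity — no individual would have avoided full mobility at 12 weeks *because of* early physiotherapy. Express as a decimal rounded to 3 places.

PN ≈ 0.924

Under exogeneity and monotonicity, PN = (RR − 1) / RR = 1 − 1/RR.
PN = (13.22 − 1) / 13.22 = 12.22 / 13.22 ≈ 0.9244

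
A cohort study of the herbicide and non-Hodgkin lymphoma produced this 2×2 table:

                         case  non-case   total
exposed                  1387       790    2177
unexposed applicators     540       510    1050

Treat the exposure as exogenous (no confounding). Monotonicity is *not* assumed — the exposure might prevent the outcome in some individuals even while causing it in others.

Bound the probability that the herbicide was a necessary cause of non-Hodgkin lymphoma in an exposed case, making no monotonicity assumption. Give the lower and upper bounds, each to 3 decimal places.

p₁ = P(outcome | exposed) = 1387/2177 = 0.63712
p₀ = P(outcome | unexposed) = 540/1050 = 0.51429
Under exogeneity alone the bounds on PN are max{0,(p₁−p₀)/p₁} ≤ PN ≤ min{1,(1−p₀)/p₁}.
  lower = (p₁ − p₀)/p₁ = 0.12283 / 0.63712 ≈ 0.1928
  upper = min{1, (1 − p₀)/p₁} = 0.48571 / 0.63712 ≈ 0.7624

0.193 ≤ PN ≤ 0.762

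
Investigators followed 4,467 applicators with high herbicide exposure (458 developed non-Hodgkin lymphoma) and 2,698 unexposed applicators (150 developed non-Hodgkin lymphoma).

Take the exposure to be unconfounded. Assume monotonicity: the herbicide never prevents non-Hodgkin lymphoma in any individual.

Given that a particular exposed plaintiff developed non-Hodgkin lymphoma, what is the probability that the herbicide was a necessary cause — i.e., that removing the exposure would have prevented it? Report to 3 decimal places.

PN ≈ 0.458

p₁ = P(outcome | exposed) = 458/4467 = 0.10253
p₀ = P(outcome | unexposed) = 150/2698 = 0.055597
Under exogeneity and monotonicity, PN = (p₁ − p₀) / p₁.
PN = (0.10253 − 0.055597) / 0.10253 = 0.046933 / 0.10253 ≈ 0.4577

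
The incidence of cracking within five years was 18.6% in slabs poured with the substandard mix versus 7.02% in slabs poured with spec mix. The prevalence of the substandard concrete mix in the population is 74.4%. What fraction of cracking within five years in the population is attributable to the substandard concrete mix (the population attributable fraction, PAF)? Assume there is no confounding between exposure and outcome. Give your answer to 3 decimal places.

p₁ = 0.186, p₀ = 0.0702.
Overall risk P(Y=1) = π·p₁ + (1−π)·p₀ = 0.744×0.186 + 0.256×0.0702 = 0.15636.
Under exogeneity, PAF = [P(Y=1) − p₀] / P(Y=1).
PAF = (0.15636 − 0.0702) / 0.15636 ≈ 0.5510

PAF ≈ 0.551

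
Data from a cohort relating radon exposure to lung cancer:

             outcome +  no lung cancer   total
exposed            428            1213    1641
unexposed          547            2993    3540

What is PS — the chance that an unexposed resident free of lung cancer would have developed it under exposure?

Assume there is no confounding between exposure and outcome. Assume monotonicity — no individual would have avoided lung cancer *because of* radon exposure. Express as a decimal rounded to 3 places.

PS ≈ 0.126

p₁ = P(outcome | exposed) = 428/1641 = 0.26082
p₀ = P(outcome | unexposed) = 547/3540 = 0.15452
Under exogeneity and monotonicity, PS = (p₁ − p₀)/(1 − p₀).
PS = (0.26082 − 0.15452) / 0.84548 ≈ 0.1257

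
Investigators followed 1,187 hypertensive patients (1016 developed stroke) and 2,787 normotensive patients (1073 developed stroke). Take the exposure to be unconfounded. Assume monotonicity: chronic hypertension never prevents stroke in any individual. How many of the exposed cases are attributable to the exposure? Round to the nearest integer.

about 559 cases

p₁ = P(outcome | exposed) = 1016/1187 = 0.85594
p₀ = P(outcome | unexposed) = 1073/2787 = 0.385
PN = (p₁ − p₀)/p₁ = (0.85594 − 0.385) / 0.85594 ≈ 0.55020.
Attributable cases ≈ PN × (exposed cases) = 0.55020 × 1016 ≈ 559.00.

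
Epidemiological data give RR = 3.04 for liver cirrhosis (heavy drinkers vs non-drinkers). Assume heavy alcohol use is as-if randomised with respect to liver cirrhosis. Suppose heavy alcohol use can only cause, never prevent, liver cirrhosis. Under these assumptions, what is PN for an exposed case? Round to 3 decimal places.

PN ≈ 0.671

Under exogeneity and monotonicity, PN = (RR − 1) / RR = 1 − 1/RR.
PN = (3.04 − 1) / 3.04 = 2.04 / 3.04 ≈ 0.6711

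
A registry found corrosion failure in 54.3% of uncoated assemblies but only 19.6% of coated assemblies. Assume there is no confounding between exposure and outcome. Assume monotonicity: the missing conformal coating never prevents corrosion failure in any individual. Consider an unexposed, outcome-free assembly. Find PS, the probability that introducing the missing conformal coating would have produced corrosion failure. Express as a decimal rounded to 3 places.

p₁ = 0.543, p₀ = 0.196.
Under exogeneity and monotonicity, PS = (p₁ − p₀) / (1 − p₀).
PS = (0.543 − 0.196) / (1 − 0.196) = 0.347 / 0.804 ≈ 0.4316

PS ≈ 0.432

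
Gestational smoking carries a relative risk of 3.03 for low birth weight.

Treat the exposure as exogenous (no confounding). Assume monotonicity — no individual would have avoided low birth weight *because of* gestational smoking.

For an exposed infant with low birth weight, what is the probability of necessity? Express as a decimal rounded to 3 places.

PN ≈ 0.670

Under exogeneity and monotonicity, PN = (RR − 1) / RR = 1 − 1/RR.
PN = (3.03 − 1) / 3.03 = 2.03 / 3.03 ≈ 0.6700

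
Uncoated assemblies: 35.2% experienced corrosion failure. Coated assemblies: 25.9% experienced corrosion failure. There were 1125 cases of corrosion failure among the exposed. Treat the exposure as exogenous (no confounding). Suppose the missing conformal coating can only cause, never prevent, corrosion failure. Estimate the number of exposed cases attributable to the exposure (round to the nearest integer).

about 297 cases

p₁ = 0.352, p₀ = 0.259.
PN = (p₁ − p₀)/p₁ = (0.352 − 0.259) / 0.352 ≈ 0.26420.
Attributable cases ≈ PN × (exposed cases) = 0.26420 × 1125 ≈ 297.23.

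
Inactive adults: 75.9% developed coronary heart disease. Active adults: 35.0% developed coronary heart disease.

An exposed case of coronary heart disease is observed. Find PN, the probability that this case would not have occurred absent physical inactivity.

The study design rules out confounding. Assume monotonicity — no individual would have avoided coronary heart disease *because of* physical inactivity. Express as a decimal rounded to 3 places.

PN ≈ 0.539

p₁ = 0.759, p₀ = 0.35.
Under exogeneity and monotonicity, PN = (p₁ − p₀) / p₁.
PN = (0.759 − 0.35) / 0.759 = 0.409 / 0.759 ≈ 0.5389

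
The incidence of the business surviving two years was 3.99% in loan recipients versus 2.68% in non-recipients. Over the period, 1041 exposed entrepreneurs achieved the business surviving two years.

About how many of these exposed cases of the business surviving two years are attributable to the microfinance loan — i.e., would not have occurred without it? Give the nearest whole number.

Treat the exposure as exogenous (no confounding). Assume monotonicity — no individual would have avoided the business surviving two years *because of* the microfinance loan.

p₁ = 0.0399, p₀ = 0.0268.
PN = (p₁ − p₀)/p₁ = (0.0399 − 0.0268) / 0.0399 ≈ 0.32832.
Attributable cases ≈ PN × (exposed cases) = 0.32832 × 1041 ≈ 341.78.

about 342 cases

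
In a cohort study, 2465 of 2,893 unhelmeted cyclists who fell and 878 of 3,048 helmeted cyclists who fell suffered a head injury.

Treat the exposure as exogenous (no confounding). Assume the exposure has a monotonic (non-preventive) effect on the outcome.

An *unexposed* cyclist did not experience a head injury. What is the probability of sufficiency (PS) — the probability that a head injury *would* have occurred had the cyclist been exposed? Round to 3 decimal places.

p₁ = P(outcome | exposed) = 2465/2893 = 0.85206
p₀ = P(outcome | unexposed) = 878/3048 = 0.28806
Under exogeneity and monotonicity, PS = (p₁ − p₀) / (1 − p₀).
PS = (0.85206 − 0.28806) / (1 − 0.28806) = 0.564 / 0.71194 ≈ 0.7922

PS ≈ 0.792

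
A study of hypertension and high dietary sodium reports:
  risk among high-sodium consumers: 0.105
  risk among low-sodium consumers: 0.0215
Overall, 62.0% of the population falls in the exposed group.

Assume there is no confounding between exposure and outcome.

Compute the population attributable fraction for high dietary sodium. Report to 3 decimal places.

PAF ≈ 0.707

Let p₁ = 0.105, p₀ = 0.0215.
Overall risk P(Y=1) = π·p₁ + (1−π)·p₀ = 0.62×0.105 + 0.38×0.0215 = 0.07327.
Under exogeneity, PAF = [P(Y=1) − p₀] / P(Y=1).
PAF = (0.07327 − 0.0215) / 0.07327 ≈ 0.7066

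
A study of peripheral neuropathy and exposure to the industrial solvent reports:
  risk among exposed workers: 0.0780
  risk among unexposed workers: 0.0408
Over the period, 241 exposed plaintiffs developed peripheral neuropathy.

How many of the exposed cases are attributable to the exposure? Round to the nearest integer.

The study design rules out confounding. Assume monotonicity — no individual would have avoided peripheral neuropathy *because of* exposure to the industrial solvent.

Let p₁ = 0.078, p₀ = 0.0408.
PN = (p₁ − p₀)/p₁ = (0.078 − 0.0408) / 0.078 ≈ 0.47692.
Attributable cases ≈ PN × (exposed cases) = 0.47692 × 241 ≈ 114.94.

about 115 cases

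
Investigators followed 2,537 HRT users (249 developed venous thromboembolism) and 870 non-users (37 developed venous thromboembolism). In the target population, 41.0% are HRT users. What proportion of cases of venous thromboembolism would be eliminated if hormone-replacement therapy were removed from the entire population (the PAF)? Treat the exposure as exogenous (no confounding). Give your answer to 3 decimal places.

PAF ≈ 0.349

p₁ = P(outcome | exposed) = 249/2537 = 0.098147
p₀ = P(outcome | unexposed) = 37/870 = 0.042529
Overall risk P(Y=1) = π·p₁ + (1−π)·p₀ = 0.41×0.098147 + 0.59×0.042529 = 0.065332.
Under exogeneity, PAF = [P(Y=1) − p₀] / P(Y=1).
PAF = (0.065332 − 0.042529) / 0.065332 ≈ 0.3490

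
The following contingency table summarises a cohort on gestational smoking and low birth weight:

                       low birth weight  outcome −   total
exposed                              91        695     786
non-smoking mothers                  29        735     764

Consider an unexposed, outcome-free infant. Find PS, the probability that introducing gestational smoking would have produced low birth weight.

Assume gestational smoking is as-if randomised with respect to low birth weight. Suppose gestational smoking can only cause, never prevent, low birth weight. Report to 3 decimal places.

PS ≈ 0.081

p₁ = P(outcome | exposed) = 91/786 = 0.11578
p₀ = P(outcome | unexposed) = 29/764 = 0.037958
Under exogeneity and monotonicity, PS = (p₁ − p₀) / (1 − p₀).
PS = (0.11578 − 0.037958) / (1 − 0.037958) = 0.077818 / 0.96204 ≈ 0.0809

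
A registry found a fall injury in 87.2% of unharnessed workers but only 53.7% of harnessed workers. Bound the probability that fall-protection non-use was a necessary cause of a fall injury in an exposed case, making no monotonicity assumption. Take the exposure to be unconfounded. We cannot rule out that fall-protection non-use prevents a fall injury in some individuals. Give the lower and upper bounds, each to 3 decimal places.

0.384 ≤ PN ≤ 0.531

p₁ = 0.872, p₀ = 0.537.
Under exogeneity alone the bounds on PN are max{0,(p₁−p₀)/p₁} ≤ PN ≤ min{1,(1−p₀)/p₁}.
  lower = (p₁ − p₀)/p₁ = 0.335 / 0.872 ≈ 0.3842
  upper = min{1, (1 − p₀)/p₁} = 0.463 / 0.872 ≈ 0.5310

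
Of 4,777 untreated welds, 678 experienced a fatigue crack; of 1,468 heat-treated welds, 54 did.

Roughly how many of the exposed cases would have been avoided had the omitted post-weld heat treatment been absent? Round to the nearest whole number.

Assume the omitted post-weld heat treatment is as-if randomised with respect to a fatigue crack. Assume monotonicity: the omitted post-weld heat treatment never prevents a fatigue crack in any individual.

about 502 cases

p₁ = P(outcome | exposed) = 678/4777 = 0.14193
p₀ = P(outcome | unexposed) = 54/1468 = 0.036785
PN = (p₁ − p₀)/p₁ = (0.14193 − 0.036785) / 0.14193 ≈ 0.74082.
Attributable cases ≈ PN × (exposed cases) = 0.74082 × 678 ≈ 502.28.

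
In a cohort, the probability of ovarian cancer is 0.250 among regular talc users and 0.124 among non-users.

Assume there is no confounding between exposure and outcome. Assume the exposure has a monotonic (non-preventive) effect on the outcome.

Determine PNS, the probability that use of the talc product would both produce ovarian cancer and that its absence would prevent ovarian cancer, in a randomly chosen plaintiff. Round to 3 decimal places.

PNS ≈ 0.126

Let p₁ = 0.25, p₀ = 0.124.
Under exogeneity and monotonicity, PNS = p₁ − p₀.
PNS = 0.25 − 0.124 = 0.126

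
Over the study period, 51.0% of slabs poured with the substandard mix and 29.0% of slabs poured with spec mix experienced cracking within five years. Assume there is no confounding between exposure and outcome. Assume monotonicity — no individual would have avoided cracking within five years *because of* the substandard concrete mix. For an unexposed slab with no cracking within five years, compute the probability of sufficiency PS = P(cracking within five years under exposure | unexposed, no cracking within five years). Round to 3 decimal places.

p₁ = 0.51, p₀ = 0.29.
Under exogeneity and monotonicity, PS = (p₁ − p₀) / (1 − p₀).
PS = (0.51 − 0.29) / (1 − 0.29) = 0.22 / 0.71 ≈ 0.3099

PS ≈ 0.310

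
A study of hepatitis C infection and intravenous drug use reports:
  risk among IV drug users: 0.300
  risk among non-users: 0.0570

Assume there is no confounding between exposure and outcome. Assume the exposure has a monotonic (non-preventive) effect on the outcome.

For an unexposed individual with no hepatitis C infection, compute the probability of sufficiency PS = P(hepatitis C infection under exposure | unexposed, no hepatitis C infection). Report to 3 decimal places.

Let p₁ = 0.3, p₀ = 0.057.
Under exogeneity and monotonicity, PS = (p₁ − p₀) / (1 − p₀).
PS = (0.3 − 0.057) / (1 − 0.057) = 0.243 / 0.943 ≈ 0.2577

PS ≈ 0.258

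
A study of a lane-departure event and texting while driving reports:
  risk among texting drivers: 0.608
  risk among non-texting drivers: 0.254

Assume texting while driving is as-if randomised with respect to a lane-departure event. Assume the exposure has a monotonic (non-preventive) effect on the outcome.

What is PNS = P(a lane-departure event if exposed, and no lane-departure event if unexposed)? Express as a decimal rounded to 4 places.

Let p₁ = 0.608, p₀ = 0.254.
Under exogeneity and monotonicity, PNS = p₁ − p₀.
PNS = 0.608 − 0.254 = 0.354

PNS ≈ 0.3540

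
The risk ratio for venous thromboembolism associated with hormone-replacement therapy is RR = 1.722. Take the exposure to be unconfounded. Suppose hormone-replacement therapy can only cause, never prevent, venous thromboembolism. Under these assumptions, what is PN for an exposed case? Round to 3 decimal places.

Under exogeneity and monotonicity, PN = (RR − 1) / RR = 1 − 1/RR.
PN = (1.722 − 1) / 1.722 = 0.722 / 1.722 ≈ 0.4193

PN ≈ 0.419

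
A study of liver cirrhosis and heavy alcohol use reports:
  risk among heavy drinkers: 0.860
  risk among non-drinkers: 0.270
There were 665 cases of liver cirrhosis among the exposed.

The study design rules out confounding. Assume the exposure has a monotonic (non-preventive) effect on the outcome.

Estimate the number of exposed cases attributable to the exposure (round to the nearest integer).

Let p₁ = 0.86, p₀ = 0.27.
PN = (p₁ − p₀)/p₁ = (0.86 − 0.27) / 0.86 ≈ 0.68605.
Attributable cases ≈ PN × (exposed cases) = 0.68605 × 665 ≈ 456.22.

about 456 cases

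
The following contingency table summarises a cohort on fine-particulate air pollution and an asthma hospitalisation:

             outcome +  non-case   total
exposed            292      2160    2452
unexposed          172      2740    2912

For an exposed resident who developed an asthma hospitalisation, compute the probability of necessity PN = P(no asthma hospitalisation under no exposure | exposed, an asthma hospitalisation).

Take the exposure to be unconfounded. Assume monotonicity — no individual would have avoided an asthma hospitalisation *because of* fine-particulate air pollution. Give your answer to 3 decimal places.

PN ≈ 0.504

p₁ = P(outcome | exposed) = 292/2452 = 0.11909
p₀ = P(outcome | unexposed) = 172/2912 = 0.059066
Under exogeneity and monotonicity, PN = (p₁ − p₀) / p₁.
PN = (0.11909 − 0.059066) / 0.11909 = 0.060021 / 0.11909 ≈ 0.5040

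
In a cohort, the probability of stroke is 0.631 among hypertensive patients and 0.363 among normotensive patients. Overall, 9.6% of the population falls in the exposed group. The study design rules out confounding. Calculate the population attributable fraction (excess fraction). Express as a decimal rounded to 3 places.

PAF ≈ 0.066

Let p₁ = 0.631, p₀ = 0.363.
Overall risk P(Y=1) = π·p₁ + (1−π)·p₀ = 0.096×0.631 + 0.904×0.363 = 0.38873.
Under exogeneity, PAF = [P(Y=1) − p₀] / P(Y=1).
PAF = (0.38873 − 0.363) / 0.38873 ≈ 0.0662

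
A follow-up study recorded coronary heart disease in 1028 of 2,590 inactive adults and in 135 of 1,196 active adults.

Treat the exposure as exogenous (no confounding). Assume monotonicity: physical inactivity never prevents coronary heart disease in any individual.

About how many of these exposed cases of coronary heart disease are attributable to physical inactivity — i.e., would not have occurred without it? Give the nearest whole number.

about 736 cases

p₁ = P(outcome | exposed) = 1028/2590 = 0.39691
p₀ = P(outcome | unexposed) = 135/1196 = 0.11288
PN = (p₁ − p₀)/p₁ = (0.39691 − 0.11288) / 0.39691 ≈ 0.71561.
Attributable cases ≈ PN × (exposed cases) = 0.71561 × 1028 ≈ 735.65.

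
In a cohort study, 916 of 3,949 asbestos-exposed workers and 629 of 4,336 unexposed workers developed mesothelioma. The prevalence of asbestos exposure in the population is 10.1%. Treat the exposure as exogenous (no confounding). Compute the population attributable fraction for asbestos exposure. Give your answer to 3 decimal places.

p₁ = P(outcome | exposed) = 916/3949 = 0.23196
p₀ = P(outcome | unexposed) = 629/4336 = 0.14506
Overall risk P(Y=1) = π·p₁ + (1−π)·p₀ = 0.101×0.23196 + 0.899×0.14506 = 0.15384.
Under exogeneity, PAF = [P(Y=1) − p₀] / P(Y=1).
PAF = (0.15384 − 0.14506) / 0.15384 ≈ 0.0570

PAF ≈ 0.057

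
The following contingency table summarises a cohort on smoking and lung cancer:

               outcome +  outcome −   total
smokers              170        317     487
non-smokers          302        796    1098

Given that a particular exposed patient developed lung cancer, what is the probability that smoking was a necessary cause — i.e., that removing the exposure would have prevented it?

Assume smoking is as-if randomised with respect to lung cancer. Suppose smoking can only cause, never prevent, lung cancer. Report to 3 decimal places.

p₁ = P(outcome | exposed) = 170/487 = 0.34908
p₀ = P(outcome | unexposed) = 302/1098 = 0.27505
Under exogeneity and monotonicity, PN = (p₁ − p₀)/p₁.
PN = (0.34908 − 0.27505) / 0.34908 ≈ 0.2121

PN ≈ 0.212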